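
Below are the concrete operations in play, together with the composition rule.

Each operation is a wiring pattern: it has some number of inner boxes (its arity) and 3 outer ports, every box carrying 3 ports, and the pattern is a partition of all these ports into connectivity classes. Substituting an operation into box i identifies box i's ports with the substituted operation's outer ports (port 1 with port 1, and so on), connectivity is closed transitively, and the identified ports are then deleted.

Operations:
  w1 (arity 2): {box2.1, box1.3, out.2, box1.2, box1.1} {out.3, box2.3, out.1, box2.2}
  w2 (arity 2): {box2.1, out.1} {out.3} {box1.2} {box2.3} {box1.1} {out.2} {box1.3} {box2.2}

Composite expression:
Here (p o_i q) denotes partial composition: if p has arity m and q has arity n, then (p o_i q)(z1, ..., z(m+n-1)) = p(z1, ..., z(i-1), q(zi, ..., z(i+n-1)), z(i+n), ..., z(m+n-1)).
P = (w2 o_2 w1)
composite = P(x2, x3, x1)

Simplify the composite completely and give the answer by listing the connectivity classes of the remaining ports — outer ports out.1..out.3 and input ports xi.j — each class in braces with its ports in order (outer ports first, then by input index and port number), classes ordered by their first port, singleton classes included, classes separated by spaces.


{out.1, x1.2, x1.3} {out.2} {out.3} {x1.1, x3.1, x3.2, x3.3} {x2.1} {x2.2} {x2.3}

Connectivity passes through glued w2-boundaries; trace each wire chain.
through w1, on inputs (x3, x1): {out.1, out.3, x1.2, x1.3} {out.2, x1.1, x3.1, x3.2, x3.3} (out.j = stage outer ports)
through w2, on inputs (x2, x3, x1): {out.1, x1.2, x1.3} {out.2} {out.3} {x1.1, x3.1, x3.2, x3.3} {x2.1} {x2.2} {x2.3} (out.j = stage outer ports)


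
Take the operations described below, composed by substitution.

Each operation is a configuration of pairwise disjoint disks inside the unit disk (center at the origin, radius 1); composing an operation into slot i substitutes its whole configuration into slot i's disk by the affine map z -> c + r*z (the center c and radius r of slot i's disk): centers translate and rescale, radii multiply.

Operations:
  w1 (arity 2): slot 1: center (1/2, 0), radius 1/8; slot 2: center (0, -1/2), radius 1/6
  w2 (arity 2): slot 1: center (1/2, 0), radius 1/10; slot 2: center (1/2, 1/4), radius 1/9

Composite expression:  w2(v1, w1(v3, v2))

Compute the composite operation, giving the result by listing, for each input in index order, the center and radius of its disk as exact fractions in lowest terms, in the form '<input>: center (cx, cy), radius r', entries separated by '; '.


v1: center (1/2, 0), radius 1/10; v2: center (1/2, 7/36), radius 1/54; v3: center (5/9, 1/4), radius 1/72

Follow each v-input down from w2: c' goes to c + r*c', radius to r*r'.
input v1: applying the 1 nested substitution gives center (1/2, 0), radius 1/10
input v3: applying the 2 nested substitutions gives center (5/9, 1/4), radius 1/72
input v2: applying the 2 nested substitutions gives center (1/2, 7/36), radius 1/54


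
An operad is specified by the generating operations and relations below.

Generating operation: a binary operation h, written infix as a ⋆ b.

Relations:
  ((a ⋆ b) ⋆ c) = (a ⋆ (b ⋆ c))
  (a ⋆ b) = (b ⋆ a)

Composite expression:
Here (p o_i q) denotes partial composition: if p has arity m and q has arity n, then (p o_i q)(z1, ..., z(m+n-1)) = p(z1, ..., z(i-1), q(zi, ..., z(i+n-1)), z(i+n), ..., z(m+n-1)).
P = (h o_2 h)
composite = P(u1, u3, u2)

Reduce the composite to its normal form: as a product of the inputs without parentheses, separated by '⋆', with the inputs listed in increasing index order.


With h associative and commutative, the u-input set is all that matters.
(u3 ⋆ u2) linearizes to u3 ⋆ u2
(u1 ⋆ (u3 ⋆ u2)) linearizes to u1 ⋆ u3 ⋆ u2
putting the inputs in ascending order: u1 ⋆ u2 ⋆ u3

u1 ⋆ u2 ⋆ u3


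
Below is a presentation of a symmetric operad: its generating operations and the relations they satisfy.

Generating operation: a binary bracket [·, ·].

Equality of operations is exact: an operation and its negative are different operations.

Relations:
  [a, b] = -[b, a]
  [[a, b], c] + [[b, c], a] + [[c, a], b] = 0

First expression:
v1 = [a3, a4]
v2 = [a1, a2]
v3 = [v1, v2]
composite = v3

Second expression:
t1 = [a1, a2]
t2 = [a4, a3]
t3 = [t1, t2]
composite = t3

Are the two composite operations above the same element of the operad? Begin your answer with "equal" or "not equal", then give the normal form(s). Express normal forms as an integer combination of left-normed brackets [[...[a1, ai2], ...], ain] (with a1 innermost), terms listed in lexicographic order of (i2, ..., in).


The first composite normalizes to -[[[a1, a2], a3], a4] + [[[a1, a2], a4], a3]
The second composite normalizes to -[[[a1, a2], a3], a4] + [[[a1, a2], a4], a3]
The normal forms match — equal.

equal; both compose to -[[[a1, a2], a3], a4] + [[[a1, a2], a4], a3]


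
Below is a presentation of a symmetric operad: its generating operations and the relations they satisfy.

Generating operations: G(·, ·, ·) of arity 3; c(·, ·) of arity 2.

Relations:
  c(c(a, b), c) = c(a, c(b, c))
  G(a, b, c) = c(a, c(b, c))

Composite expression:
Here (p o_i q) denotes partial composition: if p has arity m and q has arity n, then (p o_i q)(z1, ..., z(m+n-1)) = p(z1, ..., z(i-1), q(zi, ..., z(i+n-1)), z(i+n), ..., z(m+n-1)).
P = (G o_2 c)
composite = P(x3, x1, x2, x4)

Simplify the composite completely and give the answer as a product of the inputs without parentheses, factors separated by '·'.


The G-tree's shape is irrelevant; the x-reading-order decides.
c(x1, x2) flattens to x1 · x2
G(x3, c(x1, x2), x4) flattens to x3 · x1 · x2 · x4

x3 · x1 · x2 · x4


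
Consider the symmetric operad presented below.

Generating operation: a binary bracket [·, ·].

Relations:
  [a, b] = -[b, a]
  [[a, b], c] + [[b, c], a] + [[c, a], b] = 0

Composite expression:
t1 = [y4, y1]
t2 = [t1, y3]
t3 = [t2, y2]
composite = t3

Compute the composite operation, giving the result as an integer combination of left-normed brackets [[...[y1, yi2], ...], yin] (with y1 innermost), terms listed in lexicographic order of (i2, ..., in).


-[[[y1, y4], y3], y2]

In the tensor algebra, words opening y1 carry the y1-anchored form.
Composite bracket: [[[y4, y1], y3], y2]
The bracket unfolds into 8 signed words via [a, b] = ab - ba (2^3 = 8).
Keep just the words that open with y1:
  sign of y1y4y3y2 is -1, so it contributes -[[[y1, y4], y3], y2]


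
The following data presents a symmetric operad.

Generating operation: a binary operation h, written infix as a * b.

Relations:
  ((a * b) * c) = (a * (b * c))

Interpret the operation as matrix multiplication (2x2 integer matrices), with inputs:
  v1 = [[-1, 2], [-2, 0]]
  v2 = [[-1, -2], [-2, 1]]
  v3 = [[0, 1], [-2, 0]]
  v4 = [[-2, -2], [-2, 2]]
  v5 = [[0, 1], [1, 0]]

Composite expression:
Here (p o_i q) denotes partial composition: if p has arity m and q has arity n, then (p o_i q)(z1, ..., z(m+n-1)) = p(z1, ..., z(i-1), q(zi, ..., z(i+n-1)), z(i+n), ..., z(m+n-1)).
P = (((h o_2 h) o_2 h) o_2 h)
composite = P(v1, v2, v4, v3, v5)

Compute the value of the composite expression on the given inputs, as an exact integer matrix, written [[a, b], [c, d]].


(v2 * v4) = [[6, -2], [2, 6]]
((v2 * v4) * v3) = [[4, 6], [-12, 2]]
(((v2 * v4) * v3) * v5) = [[6, 4], [2, -12]]
(v1 * (((v2 * v4) * v3) * v5)) = [[-2, -28], [-12, -8]]

[[-2, -28], [-12, -8]]


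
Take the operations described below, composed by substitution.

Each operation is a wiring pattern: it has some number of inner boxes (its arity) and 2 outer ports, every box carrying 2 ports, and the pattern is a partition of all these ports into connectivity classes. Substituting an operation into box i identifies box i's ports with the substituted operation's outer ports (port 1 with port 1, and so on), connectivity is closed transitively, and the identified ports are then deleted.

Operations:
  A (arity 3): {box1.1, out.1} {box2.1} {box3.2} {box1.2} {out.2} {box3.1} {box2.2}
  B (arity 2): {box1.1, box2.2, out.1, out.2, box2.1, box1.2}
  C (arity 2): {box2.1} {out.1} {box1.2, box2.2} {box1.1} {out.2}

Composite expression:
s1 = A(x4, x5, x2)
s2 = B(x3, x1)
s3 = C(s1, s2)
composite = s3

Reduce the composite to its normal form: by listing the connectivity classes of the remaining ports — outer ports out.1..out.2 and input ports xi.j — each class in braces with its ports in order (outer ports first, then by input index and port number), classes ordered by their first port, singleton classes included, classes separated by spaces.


{out.1} {out.2} {x1.1, x1.2, x3.1, x3.2} {x2.1} {x2.2} {x4.1} {x4.2} {x5.1} {x5.2}

Two ports join when wires chain via C-identified ports.
through A, on inputs (x4, x5, x2): {out.1, x4.1} {out.2} {x2.1} {x2.2} {x4.2} {x5.1} {x5.2} (out.j = stage outer ports)
through B, on inputs (x3, x1): {out.1, out.2, x1.1, x1.2, x3.1, x3.2} (out.j = stage outer ports)
through C, on inputs (x4, x5, x2, x3, x1): {out.1} {out.2} {x1.1, x1.2, x3.1, x3.2} {x2.1} {x2.2} {x4.1} {x4.2} {x5.1} {x5.2} (out.j = stage outer ports)


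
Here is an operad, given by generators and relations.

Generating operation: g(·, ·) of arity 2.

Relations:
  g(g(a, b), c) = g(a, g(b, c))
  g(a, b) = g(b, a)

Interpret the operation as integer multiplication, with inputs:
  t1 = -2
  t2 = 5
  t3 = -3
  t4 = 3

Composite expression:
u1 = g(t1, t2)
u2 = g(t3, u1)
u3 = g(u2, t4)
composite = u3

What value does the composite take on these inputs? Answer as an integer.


g(t1, t2) = -10
g(t3, g(t1, t2)) = 30
g(g(t3, g(t1, t2)), t4) = 90

90


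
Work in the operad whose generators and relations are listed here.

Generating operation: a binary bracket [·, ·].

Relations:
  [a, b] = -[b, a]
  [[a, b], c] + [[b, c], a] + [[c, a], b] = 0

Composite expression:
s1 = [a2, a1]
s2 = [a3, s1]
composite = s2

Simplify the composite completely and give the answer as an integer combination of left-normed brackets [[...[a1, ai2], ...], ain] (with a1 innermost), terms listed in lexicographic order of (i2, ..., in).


[[a1, a2], a3]

Antisymmetry and Jacobi reduce to a1-anchored left-normed brackets.
Composite bracket: [a3, [a2, a1]]
Applying ab - ba throughout gives 4 signed words (2^2 = 4).
Words beginning with a1 determine it all:
  sign of a1a2a3 is +1, so it contributes +[[a1, a2], a3]


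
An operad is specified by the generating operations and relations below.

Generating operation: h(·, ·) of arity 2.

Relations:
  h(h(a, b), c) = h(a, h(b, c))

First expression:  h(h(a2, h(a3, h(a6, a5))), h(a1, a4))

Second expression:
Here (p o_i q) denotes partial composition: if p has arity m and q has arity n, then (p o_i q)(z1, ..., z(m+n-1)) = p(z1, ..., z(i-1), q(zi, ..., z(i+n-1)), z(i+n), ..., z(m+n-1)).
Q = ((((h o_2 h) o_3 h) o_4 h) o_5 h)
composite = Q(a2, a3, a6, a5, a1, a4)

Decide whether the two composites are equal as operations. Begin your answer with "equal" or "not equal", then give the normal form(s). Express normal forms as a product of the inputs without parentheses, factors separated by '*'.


equal; the common form is a2 * a3 * a6 * a5 * a1 * a4

The first composite normalizes to a2 * a3 * a6 * a5 * a1 * a4
The second composite normalizes to a2 * a3 * a6 * a5 * a1 * a4
Same normal form: equal.


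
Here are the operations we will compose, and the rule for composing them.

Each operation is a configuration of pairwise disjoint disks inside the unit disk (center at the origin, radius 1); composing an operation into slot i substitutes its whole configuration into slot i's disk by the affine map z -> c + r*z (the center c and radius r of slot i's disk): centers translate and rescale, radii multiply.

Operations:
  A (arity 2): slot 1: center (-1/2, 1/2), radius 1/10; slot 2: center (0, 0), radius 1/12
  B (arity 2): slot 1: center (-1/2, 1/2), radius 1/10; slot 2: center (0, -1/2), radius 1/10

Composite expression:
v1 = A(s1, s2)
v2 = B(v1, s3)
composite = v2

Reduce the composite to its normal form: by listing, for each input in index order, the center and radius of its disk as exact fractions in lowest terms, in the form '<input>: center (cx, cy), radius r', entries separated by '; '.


Each s-disk chains the slot maps above it in B; radii multiply.
s1: after 2 affine steps, its disk has center (-11/20, 11/20), radius 1/100
s2: after 2 affine steps, its disk has center (-1/2, 1/2), radius 1/120
s3: after 1 affine step, its disk has center (0, -1/2), radius 1/10

s1: center (-11/20, 11/20), radius 1/100; s2: center (-1/2, 1/2), radius 1/120; s3: center (0, -1/2), radius 1/10


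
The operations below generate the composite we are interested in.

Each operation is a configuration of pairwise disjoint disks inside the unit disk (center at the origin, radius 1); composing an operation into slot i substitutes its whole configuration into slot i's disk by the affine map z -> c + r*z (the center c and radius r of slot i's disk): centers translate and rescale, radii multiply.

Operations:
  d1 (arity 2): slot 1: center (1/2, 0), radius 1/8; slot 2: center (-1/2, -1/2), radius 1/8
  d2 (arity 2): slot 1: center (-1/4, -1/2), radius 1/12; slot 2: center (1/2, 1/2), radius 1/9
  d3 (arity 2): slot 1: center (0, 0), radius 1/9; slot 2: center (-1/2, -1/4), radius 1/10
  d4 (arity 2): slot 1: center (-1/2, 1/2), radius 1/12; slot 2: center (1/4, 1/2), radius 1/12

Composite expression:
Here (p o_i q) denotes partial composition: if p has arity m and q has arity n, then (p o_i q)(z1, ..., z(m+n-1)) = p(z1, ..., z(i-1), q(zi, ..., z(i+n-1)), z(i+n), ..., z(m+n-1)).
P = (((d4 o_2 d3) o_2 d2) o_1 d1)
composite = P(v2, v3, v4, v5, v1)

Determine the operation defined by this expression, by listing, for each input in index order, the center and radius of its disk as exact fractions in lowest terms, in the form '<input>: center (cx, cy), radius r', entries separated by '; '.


v1: center (5/24, 23/48), radius 1/120; v2: center (-11/24, 1/2), radius 1/96; v3: center (-13/24, 11/24), radius 1/96; v4: center (107/432, 107/216), radius 1/1296; v5: center (55/216, 109/216), radius 1/972

Affine substitution under d4: radii multiply and v-centers shift.
v2 passes through 2 substitutions, ending at center (-11/24, 1/2), radius 1/96
v3 passes through 2 substitutions, ending at center (-13/24, 11/24), radius 1/96
v4 passes through 3 substitutions, ending at center (107/432, 107/216), radius 1/1296
v5 passes through 3 substitutions, ending at center (55/216, 109/216), radius 1/972
v1 passes through 2 substitutions, ending at center (5/24, 23/48), radius 1/120


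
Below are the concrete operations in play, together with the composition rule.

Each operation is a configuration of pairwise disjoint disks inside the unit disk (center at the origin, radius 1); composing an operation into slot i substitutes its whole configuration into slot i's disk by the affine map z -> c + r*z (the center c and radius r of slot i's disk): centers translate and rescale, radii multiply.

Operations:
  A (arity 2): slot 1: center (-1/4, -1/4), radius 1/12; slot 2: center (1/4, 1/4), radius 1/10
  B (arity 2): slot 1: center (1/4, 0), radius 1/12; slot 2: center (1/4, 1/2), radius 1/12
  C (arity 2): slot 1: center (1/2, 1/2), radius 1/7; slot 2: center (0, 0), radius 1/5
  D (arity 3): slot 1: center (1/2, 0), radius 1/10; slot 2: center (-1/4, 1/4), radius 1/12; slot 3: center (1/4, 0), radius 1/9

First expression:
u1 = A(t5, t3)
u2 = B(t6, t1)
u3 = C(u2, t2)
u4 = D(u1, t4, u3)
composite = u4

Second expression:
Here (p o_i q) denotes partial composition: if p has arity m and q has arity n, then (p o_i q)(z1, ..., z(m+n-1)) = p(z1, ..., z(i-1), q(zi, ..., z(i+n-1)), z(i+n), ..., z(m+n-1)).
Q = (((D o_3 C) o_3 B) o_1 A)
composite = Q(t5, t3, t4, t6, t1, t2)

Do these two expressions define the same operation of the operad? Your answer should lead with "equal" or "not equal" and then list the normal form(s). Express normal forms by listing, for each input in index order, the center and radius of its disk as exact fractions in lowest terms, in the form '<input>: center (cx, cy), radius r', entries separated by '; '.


The first expression reduces to t1: center (13/42, 4/63), radius 1/756; t2: center (1/4, 0), radius 1/45; t3: center (21/40, 1/40), radius 1/100; t4: center (-1/4, 1/4), radius 1/12; t5: center (19/40, -1/40), radius 1/120; t6: center (13/42, 1/18), radius 1/756
The second expression reduces to t1: center (13/42, 4/63), radius 1/756; t2: center (1/4, 0), radius 1/45; t3: center (21/40, 1/40), radius 1/100; t4: center (-1/4, 1/4), radius 1/12; t5: center (19/40, -1/40), radius 1/120; t6: center (13/42, 1/18), radius 1/756
Same normal form: equal.

equal; the common form is t1: center (13/42, 4/63), radius 1/756; t2: center (1/4, 0), radius 1/45; t3: center (21/40, 1/40), radius 1/100; t4: center (-1/4, 1/4), radius 1/12; t5: center (19/40, -1/40), radius 1/120; t6: center (13/42, 1/18), radius 1/756


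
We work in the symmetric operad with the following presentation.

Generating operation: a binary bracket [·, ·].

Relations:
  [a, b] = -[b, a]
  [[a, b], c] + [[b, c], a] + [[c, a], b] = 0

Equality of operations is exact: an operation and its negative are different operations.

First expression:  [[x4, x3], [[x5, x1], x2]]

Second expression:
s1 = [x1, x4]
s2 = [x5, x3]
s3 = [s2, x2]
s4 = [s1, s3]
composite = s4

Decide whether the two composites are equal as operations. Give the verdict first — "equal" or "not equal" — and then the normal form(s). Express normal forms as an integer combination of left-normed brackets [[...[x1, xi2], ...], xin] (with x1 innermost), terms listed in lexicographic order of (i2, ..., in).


Normal form of the first expression: -[[[[x1, x5], x2], x3], x4] + [[[[x1, x5], x2], x4], x3]
Normal form of the second expression: [[[[x1, x4], x2], x3], x5] - [[[[x1, x4], x2], x5], x3] - [[[[x1, x4], x3], x5], x2] + [[[[x1, x4], x5], x3], x2]
They disagree, so not equal.

not equal; the first gives -[[[[x1, x5], x2], x3], x4] + [[[[x1, x5], x2], x4], x3] and the second [[[[x1, x4], x2], x3], x5] - [[[[x1, x4], x2], x5], x3] - [[[[x1, x4], x3], x5], x2] + [[[[x1, x4], x5], x3], x2]


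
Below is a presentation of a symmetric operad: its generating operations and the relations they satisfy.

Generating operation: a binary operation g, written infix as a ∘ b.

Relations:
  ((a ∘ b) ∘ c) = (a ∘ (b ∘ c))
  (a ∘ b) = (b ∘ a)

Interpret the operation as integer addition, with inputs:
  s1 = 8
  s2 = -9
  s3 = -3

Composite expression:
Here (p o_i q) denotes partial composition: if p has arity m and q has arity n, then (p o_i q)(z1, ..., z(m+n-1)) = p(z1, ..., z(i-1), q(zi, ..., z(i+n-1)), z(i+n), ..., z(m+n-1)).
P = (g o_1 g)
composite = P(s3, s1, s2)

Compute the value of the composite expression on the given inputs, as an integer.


-4


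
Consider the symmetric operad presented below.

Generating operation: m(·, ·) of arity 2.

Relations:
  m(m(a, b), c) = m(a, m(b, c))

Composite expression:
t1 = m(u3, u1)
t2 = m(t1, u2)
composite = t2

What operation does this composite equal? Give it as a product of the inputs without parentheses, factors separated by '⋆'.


u3 ⋆ u1 ⋆ u2

All parenthesizations of m agree; list the u-inputs left to right.
m(u3, u1) flattens to u3 ⋆ u1
m(m(u3, u1), u2) flattens to u3 ⋆ u1 ⋆ u2


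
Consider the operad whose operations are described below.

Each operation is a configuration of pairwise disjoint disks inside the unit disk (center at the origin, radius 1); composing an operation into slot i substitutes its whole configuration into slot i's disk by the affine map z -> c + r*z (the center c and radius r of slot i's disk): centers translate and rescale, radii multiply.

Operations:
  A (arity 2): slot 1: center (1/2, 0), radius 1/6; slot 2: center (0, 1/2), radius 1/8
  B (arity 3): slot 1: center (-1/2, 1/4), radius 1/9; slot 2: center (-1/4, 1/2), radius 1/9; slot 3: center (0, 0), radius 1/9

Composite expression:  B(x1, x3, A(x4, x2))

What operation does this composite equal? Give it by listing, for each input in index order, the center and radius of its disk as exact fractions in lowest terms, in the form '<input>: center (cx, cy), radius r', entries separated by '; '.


x1: center (-1/2, 1/4), radius 1/9; x2: center (0, 1/18), radius 1/72; x3: center (-1/4, 1/2), radius 1/9; x4: center (1/18, 0), radius 1/54

Below B, radii multiply path by path; the x-disk centers shift.
x1 passes through 1 substitution, ending at center (-1/2, 1/4), radius 1/9
x3 passes through 1 substitution, ending at center (-1/4, 1/2), radius 1/9
x4 passes through 2 substitutions, ending at center (1/18, 0), radius 1/54
x2 passes through 2 substitutions, ending at center (0, 1/18), radius 1/72


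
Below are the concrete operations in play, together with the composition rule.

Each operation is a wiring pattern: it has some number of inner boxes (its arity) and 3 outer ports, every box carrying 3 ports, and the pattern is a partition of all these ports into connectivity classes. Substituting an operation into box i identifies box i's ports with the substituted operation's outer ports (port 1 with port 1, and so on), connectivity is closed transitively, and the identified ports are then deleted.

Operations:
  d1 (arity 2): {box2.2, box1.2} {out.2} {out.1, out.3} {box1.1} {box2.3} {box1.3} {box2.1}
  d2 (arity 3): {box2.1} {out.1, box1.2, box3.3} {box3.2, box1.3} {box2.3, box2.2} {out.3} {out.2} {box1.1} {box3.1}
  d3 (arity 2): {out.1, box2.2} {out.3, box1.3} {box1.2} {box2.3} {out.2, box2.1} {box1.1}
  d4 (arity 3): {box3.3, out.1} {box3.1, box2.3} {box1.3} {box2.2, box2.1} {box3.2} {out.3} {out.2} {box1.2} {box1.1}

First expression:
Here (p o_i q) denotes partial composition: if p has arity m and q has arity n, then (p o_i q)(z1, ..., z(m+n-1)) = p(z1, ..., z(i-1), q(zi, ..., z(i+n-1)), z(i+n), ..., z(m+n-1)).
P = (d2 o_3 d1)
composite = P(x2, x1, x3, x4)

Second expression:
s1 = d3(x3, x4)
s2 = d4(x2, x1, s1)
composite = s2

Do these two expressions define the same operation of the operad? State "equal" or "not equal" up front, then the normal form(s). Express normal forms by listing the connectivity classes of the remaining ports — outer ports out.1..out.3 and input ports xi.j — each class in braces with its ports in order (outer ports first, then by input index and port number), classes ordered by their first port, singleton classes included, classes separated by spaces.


not equal; the first gives {out.1, x2.2} {out.2} {out.3} {x1.1} {x1.2, x1.3} {x2.1} {x2.3} {x3.1} {x3.2, x4.2} {x3.3} {x4.1} {x4.3} and the second {out.1, x3.3} {out.2} {out.3} {x1.1, x1.2} {x1.3, x4.2} {x2.1} {x2.2} {x2.3} {x3.1} {x3.2} {x4.1} {x4.3}

In normal form, the first expression is {out.1, x2.2} {out.2} {out.3} {x1.1} {x1.2, x1.3} {x2.1} {x2.3} {x3.1} {x3.2, x4.2} {x3.3} {x4.1} {x4.3}
In normal form, the second expression is {out.1, x3.3} {out.2} {out.3} {x1.1, x1.2} {x1.3, x4.2} {x2.1} {x2.2} {x2.3} {x3.1} {x3.2} {x4.1} {x4.3}
No match — not equal.


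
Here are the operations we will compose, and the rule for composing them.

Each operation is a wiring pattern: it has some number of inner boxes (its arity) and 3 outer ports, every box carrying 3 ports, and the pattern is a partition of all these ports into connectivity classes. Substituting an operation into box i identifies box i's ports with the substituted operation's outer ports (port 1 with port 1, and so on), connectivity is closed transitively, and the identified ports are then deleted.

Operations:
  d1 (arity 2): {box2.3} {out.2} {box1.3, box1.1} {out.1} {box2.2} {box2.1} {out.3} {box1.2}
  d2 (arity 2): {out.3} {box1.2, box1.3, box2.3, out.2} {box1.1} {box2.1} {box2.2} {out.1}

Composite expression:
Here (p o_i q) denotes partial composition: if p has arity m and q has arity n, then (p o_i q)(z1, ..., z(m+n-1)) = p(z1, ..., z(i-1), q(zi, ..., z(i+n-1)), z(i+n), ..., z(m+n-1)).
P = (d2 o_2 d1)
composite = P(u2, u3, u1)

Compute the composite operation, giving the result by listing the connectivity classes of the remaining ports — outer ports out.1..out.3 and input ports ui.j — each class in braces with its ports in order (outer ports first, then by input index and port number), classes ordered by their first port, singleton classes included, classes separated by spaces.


{out.1} {out.2, u2.2, u2.3} {out.3} {u1.1} {u1.2} {u1.3} {u2.1} {u3.1, u3.3} {u3.2}


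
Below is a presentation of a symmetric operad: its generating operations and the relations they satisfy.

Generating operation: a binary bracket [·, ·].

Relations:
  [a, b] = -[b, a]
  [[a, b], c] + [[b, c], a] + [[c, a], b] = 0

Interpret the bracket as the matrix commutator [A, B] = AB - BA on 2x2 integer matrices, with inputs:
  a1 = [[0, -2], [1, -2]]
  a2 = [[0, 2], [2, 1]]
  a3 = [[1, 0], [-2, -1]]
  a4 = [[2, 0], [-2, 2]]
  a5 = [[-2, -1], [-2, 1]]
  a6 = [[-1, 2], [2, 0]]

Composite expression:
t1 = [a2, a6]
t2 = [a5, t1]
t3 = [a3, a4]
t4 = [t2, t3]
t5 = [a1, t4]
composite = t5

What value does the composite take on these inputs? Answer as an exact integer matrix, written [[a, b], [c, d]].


[[0, 0], [0, 0]]


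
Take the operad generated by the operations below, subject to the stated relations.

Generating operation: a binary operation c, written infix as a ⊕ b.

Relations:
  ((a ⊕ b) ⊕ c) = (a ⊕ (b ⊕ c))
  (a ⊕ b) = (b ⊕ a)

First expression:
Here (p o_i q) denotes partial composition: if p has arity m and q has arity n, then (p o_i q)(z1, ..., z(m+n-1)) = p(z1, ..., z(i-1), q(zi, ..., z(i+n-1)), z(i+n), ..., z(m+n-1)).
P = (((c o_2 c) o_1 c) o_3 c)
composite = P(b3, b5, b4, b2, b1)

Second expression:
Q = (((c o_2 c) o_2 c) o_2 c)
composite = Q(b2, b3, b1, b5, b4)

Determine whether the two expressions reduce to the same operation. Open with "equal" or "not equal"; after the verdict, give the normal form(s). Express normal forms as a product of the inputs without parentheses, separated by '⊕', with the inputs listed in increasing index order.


The first expression, normalized: b1 ⊕ b2 ⊕ b3 ⊕ b4 ⊕ b5
The second expression, normalized: b1 ⊕ b2 ⊕ b3 ⊕ b4 ⊕ b5
The normal forms match — equal.

equal: each reduces to b1 ⊕ b2 ⊕ b3 ⊕ b4 ⊕ b5


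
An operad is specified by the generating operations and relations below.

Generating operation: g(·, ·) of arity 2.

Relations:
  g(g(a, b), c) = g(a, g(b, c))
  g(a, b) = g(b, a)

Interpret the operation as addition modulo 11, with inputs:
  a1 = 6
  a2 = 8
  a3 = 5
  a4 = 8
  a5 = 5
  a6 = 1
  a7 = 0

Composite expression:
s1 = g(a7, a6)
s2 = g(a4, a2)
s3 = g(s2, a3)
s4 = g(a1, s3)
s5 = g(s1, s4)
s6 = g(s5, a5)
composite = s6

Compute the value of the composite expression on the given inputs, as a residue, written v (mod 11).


g(a7, a6) = 1
g(a4, a2) = 5
g(g(a4, a2), a3) = 10
g(a1, g(g(a4, a2), a3)) = 5
g(g(a7, a6), g(a1, g(g(a4, a2), a3))) = 6
g(g(g(a7, a6), g(a1, g(g(a4, a2), a3))), a5) = 0

0 (mod 11)


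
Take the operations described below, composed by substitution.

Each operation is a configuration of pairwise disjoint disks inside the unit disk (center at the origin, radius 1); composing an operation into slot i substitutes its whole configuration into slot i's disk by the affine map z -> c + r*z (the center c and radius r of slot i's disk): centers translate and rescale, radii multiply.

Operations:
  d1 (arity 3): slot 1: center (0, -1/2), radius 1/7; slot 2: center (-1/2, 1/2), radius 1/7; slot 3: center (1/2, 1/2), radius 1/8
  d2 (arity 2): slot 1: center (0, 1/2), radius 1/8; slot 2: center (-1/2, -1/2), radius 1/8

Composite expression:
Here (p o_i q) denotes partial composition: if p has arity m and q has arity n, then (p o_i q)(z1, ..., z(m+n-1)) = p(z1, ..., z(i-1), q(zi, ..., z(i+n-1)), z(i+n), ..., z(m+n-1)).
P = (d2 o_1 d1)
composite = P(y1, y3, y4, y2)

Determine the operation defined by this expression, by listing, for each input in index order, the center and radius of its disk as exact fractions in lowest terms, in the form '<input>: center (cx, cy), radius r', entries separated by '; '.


y1: center (0, 7/16), radius 1/56; y2: center (-1/2, -1/2), radius 1/8; y3: center (-1/16, 9/16), radius 1/56; y4: center (1/16, 9/16), radius 1/64

Affine substitution under d2: radii multiply and y-centers shift.
tracing y1 down its 2-map path: center (0, 7/16), radius 1/56
tracing y3 down its 2-map path: center (-1/16, 9/16), radius 1/56
tracing y4 down its 2-map path: center (1/16, 9/16), radius 1/64
tracing y2 down its 1-map path: center (-1/2, -1/2), radius 1/8


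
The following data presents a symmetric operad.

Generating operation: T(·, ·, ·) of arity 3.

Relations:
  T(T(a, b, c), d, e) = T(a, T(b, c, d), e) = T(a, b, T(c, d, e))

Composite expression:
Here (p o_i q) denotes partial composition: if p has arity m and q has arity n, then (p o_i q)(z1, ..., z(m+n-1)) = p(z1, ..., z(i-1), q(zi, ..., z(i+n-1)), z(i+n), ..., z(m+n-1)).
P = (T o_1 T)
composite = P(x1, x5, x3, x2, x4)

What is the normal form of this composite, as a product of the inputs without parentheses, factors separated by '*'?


x1 * x5 * x3 * x2 * x4


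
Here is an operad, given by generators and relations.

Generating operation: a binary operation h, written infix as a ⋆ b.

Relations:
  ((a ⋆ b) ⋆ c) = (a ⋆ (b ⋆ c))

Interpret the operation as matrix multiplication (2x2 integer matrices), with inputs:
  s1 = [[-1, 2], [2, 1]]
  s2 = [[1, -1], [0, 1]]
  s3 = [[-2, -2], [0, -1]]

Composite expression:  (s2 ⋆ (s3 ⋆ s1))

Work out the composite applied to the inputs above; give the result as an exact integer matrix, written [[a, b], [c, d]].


(s3 ⋆ s1) = [[-2, -6], [-2, -1]]
(s2 ⋆ (s3 ⋆ s1)) = [[0, -5], [-2, -1]]

[[0, -5], [-2, -1]]


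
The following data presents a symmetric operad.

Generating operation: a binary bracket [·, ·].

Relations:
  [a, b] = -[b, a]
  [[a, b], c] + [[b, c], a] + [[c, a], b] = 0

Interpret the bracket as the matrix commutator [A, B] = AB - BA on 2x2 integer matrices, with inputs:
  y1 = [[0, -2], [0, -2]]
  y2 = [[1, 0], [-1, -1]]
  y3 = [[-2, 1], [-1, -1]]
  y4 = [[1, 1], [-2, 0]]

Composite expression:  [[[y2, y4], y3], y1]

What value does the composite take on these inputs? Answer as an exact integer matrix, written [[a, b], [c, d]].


[[-2, 12], [-2, 2]]

[y2, y4] = [[1, 2], [3, -1]]
[[y2, y4], y3] = [[-5, 4], [-1, 5]]
[[[y2, y4], y3], y1] = [[-2, 12], [-2, 2]]


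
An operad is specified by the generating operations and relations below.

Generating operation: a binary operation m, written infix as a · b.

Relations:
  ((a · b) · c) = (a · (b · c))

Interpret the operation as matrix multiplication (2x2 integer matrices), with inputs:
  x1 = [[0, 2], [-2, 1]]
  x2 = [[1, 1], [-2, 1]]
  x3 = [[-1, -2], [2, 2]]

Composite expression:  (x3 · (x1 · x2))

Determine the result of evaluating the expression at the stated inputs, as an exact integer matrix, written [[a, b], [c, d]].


(x1 · x2) = [[-4, 2], [-4, -1]]
(x3 · (x1 · x2)) = [[12, 0], [-16, 2]]

[[12, 0], [-16, 2]]


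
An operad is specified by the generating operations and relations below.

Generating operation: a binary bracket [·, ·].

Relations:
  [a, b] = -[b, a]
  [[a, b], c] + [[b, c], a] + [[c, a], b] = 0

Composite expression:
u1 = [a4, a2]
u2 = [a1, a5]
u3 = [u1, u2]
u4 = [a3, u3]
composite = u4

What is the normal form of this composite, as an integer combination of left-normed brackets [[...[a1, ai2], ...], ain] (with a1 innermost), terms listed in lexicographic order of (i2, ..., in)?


-[[[[a1, a5], a2], a4], a3] + [[[[a1, a5], a4], a2], a3]

Skip Jacobi rewriting: expand, keep a1-initial words, read off terms.
Composite bracket: [a3, [[a4, a2], [a1, a5]]]
Each bracket splits as ab - ba, giving 16 signed words (2^4 = 16).
Coefficients come from the a1-initial words:
  a1a5a2a4a3 (sign -1) contributes -[[[[a1, a5], a2], a4], a3]
  a1a5a4a2a3 (sign +1) contributes +[[[[a1, a5], a4], a2], a3]


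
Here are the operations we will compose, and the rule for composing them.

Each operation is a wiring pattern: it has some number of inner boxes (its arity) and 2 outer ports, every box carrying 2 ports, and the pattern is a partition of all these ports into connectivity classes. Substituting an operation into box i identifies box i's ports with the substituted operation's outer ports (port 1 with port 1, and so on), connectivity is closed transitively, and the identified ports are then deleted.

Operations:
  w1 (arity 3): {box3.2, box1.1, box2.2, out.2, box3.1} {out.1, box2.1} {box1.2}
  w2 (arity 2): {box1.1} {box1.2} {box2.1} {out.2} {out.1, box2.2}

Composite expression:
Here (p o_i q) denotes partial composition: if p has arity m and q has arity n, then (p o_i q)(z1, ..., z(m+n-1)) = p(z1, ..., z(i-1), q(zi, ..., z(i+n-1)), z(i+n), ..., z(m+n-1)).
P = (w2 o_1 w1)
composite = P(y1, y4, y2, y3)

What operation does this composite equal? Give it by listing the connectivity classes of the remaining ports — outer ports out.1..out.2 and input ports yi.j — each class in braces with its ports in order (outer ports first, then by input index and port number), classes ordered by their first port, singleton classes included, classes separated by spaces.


{out.1, y3.2} {out.2} {y1.1, y2.1, y2.2, y4.2} {y1.2} {y3.1} {y4.1}


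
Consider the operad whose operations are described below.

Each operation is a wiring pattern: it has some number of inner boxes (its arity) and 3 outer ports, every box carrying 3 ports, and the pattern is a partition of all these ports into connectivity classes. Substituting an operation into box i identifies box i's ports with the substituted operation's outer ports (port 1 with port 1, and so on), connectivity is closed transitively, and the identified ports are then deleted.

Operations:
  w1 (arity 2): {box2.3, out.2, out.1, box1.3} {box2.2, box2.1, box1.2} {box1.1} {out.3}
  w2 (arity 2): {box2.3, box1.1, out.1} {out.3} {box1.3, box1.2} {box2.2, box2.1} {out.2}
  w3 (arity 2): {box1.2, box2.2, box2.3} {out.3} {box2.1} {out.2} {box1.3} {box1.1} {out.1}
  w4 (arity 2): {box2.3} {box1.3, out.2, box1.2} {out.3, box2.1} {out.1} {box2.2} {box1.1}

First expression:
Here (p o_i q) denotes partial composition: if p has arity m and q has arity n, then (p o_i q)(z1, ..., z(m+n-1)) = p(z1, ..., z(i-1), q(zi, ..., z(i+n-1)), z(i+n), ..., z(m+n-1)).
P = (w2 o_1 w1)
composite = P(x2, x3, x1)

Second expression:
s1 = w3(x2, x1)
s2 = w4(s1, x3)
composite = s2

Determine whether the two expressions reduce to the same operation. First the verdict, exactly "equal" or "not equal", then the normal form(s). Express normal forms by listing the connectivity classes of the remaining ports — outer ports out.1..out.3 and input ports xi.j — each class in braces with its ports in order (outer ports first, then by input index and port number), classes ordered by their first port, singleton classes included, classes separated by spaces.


not equal: they reduce to {out.1, x1.3, x2.3, x3.3} {out.2} {out.3} {x1.1, x1.2} {x2.1} {x2.2, x3.1, x3.2} and {out.1} {out.2} {out.3, x3.1} {x1.1} {x1.2, x1.3, x2.2} {x2.1} {x2.3} {x3.2} {x3.3}

In normal form, the first expression is {out.1, x1.3, x2.3, x3.3} {out.2} {out.3} {x1.1, x1.2} {x2.1} {x2.2, x3.1, x3.2}
In normal form, the second expression is {out.1} {out.2} {out.3, x3.1} {x1.1} {x1.2, x1.3, x2.2} {x2.1} {x2.3} {x3.2} {x3.3}
Different reductions; not equal.


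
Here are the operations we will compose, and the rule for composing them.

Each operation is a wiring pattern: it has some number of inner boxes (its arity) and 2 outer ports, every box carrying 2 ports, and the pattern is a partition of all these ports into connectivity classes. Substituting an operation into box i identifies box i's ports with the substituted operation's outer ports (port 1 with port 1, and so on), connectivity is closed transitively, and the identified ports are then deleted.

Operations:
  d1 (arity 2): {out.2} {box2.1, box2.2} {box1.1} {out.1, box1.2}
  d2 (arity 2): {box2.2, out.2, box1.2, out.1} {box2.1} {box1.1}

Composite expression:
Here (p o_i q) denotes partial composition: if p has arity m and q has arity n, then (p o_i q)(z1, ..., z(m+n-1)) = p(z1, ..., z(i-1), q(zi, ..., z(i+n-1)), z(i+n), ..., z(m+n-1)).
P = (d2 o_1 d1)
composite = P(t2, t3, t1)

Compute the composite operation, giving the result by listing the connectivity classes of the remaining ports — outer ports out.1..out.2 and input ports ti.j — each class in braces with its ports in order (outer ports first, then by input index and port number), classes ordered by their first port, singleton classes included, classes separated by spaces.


Connectivity passes through glued d2-boundaries; trace each wire chain.
d1 over (t2, t3) gives {out.1, t2.2} {out.2} {t2.1} {t3.1, t3.2}, out.j being that stage's outer ports
d2 over (t2, t3, t1) gives {out.1, out.2, t1.2} {t1.1} {t2.1} {t2.2} {t3.1, t3.2}, out.j being that stage's outer ports

{out.1, out.2, t1.2} {t1.1} {t2.1} {t2.2} {t3.1, t3.2}


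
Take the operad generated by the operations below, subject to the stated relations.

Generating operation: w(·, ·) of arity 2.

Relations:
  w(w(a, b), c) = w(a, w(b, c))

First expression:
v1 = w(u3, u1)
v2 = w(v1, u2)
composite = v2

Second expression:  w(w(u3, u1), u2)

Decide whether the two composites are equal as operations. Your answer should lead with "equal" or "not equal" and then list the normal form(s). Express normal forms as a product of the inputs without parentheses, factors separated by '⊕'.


equal: each reduces to u3 ⊕ u1 ⊕ u2

Reducing the first expression gives u3 ⊕ u1 ⊕ u2
Reducing the second expression gives u3 ⊕ u1 ⊕ u2
Identical normal forms: equal.


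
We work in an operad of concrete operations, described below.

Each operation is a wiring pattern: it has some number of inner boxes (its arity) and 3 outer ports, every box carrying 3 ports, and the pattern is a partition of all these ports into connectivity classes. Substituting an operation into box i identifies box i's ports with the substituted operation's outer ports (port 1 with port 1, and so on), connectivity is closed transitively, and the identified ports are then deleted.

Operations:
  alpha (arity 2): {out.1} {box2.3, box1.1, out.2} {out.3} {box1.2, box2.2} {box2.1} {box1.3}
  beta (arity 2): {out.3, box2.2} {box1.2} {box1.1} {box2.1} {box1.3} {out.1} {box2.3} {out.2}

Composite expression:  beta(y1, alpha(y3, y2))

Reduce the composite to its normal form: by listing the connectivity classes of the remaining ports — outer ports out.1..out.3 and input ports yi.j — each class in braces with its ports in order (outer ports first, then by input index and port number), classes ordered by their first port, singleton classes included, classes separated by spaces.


{out.1} {out.2} {out.3, y2.3, y3.1} {y1.1} {y1.2} {y1.3} {y2.1} {y2.2, y3.2} {y3.3}

Two ports join when wires chain via beta-identified ports.
stage alpha: inputs (y3, y2), connectivity {out.1} {out.2, y2.3, y3.1} {out.3} {y2.1} {y2.2, y3.2} {y3.3}, out.j its boundary
stage beta: inputs (y1, y3, y2), connectivity {out.1} {out.2} {out.3, y2.3, y3.1} {y1.1} {y1.2} {y1.3} {y2.1} {y2.2, y3.2} {y3.3}, out.j its boundary


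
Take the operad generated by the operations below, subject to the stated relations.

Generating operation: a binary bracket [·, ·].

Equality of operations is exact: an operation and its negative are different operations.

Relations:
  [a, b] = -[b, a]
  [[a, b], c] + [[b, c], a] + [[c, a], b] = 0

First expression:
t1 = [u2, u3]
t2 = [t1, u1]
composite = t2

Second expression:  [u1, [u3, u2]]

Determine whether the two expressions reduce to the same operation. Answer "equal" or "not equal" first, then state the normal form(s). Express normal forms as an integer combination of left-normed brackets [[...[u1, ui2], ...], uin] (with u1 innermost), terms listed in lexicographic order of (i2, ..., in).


equal: each reduces to -[[u1, u2], u3] + [[u1, u3], u2]

Reducing the first expression gives -[[u1, u2], u3] + [[u1, u3], u2]
Reducing the second expression gives -[[u1, u2], u3] + [[u1, u3], u2]
One common form — equal.


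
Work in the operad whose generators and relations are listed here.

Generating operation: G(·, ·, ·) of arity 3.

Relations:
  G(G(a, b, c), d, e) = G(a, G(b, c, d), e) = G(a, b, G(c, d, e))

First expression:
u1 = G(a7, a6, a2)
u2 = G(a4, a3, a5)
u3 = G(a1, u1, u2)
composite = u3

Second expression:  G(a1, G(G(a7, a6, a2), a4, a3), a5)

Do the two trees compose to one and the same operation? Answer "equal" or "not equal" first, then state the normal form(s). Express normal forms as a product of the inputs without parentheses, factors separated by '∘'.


equal — both sides give a1 ∘ a7 ∘ a6 ∘ a2 ∘ a4 ∘ a3 ∘ a5
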